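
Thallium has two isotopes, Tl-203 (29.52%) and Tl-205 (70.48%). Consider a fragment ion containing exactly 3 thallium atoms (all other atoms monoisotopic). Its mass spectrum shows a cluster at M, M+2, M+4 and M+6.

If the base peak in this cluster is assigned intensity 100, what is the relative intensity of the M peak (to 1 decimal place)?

Term probabilities: M 0.0257, M+2 0.1843, M+4 0.4399, M+6 0.3501. Base peak = M+4.
P(M+4) = C(3,2) × 0.2952^1 × 0.7048^2 = 3 × 0.2952 × 0.49674304 = 0.439916 (base)
P(M) = C(3,0) × 0.2952^3 × 0.7048^0 = 1 × 0.02572463 × 1.0000 = 0.025725
Relative intensity = 0.025725 / 0.439916 × 100 = 5.8

5.8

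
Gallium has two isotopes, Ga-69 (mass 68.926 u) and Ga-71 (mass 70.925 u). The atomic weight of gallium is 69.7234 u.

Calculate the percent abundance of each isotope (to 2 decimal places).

Writing the weighted mean with unknown fraction x of Ga-69:
68.926·x + 70.925·(1 − x) = 69.7234
(68.926 − 70.925)·x = 69.7234 − 70.925
x = -1.2016 / -1.999 = 0.60110 → 60.11% Ga-69, 39.89% Ga-71.

Ga-69: 60.11%, Ga-71: 39.89%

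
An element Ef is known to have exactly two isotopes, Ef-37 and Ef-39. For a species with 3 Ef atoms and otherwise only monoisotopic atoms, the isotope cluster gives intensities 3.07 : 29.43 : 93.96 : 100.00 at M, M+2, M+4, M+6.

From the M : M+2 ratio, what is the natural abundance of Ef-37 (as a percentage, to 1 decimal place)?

23.8%

If p is the fraction of Ef that is Ef-37, then I(M+2)/I(M) = [C(3,1)·p^2·(1−p)] / p^3 = 3·(1−p)/p = 29.43/3.07 = 9.5863
(1−p)/p = 9.5863/3 = 3.1954  ⇒  p = 1/(1 + 3.1954) = 0.2384
Ef-37: 23.8%, Ef-39: 76.2%.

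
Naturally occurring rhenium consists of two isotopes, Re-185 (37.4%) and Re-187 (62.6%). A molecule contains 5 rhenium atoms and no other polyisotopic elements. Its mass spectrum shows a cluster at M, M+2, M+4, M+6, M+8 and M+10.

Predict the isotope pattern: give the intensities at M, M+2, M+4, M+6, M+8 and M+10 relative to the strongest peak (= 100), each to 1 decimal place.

Expanding (0.374 + 0.626)^5:
P(M) = 0.374^5 = 0.007317
P(M+2) = 5 × 0.374^4 × 0.626^1 = 0.061239
P(M+4) = 10 × 0.374^3 × 0.626^2 = 0.205005
P(M+6) = 10 × 0.374^2 × 0.626^3 = 0.343136
P(M+8) = 5 × 0.374^1 × 0.626^4 = 0.287170
P(M+10) = 0.626^5 = 0.096133
The M+6 peak is largest (0.343136); scaling to 100 gives 2.1 : 17.8 : 59.7 : 100.0 : 83.7 : 28.0.

2.1 : 17.8 : 59.7 : 100.0 : 83.7 : 28.0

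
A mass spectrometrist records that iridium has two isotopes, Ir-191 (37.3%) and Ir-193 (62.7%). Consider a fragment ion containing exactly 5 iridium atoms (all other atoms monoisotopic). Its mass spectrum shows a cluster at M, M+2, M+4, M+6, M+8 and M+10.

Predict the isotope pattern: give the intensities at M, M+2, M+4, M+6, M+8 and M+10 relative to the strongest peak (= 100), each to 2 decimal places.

Expanding (0.373 + 0.627)^5:
P(M) = 0.373^5 = 0.007220
P(M+2) = 5 × 0.373^4 × 0.627^1 = 0.060684
P(M+4) = 10 × 0.373^3 × 0.627^2 = 0.204015
P(M+6) = 10 × 0.373^2 × 0.627^3 = 0.342942
P(M+8) = 5 × 0.373^1 × 0.627^4 = 0.288237
P(M+10) = 0.627^5 = 0.096903
The M+6 peak is largest (0.342942); scaling to 100 gives 2.11 : 17.70 : 59.49 : 100.00 : 84.05 : 28.26.

2.11 : 17.70 : 59.49 : 100.00 : 84.05 : 28.26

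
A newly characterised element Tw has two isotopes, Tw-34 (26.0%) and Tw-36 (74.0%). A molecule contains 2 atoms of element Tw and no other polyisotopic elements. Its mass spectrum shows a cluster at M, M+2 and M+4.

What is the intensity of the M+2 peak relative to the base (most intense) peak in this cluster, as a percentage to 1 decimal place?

70.3%

Binomial terms of (0.260 + 0.740)^2: M 0.0676, M+2 0.3848, M+4 0.5476 → M+4 is the base peak.
P(M+4) = C(2,2) × 0.260^0 × 0.740^2 = 1 × 1.0000 × 0.5476 = 0.547600 (base)
P(M+2) = C(2,1) × 0.260^1 × 0.740^1 = 2 × 0.2600 × 0.7400 = 0.384800
Relative intensity = 0.384800 / 0.547600 × 100 = 70.3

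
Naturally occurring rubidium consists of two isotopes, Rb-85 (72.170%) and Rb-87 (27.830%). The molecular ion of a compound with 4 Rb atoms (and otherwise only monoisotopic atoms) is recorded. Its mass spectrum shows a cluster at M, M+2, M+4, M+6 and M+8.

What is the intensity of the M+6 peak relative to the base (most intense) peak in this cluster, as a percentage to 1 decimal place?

14.9%

Binomial terms of (0.72170 + 0.27830)^4: M 0.2713, M+2 0.4184, M+4 0.2420, M+6 0.0622, M+8 0.0060 → M+2 is the base peak.
P(M+2) = C(4,1) × 0.72170^3 × 0.27830^1 = 4 × 0.37589809 × 0.2783 = 0.418450 (base)
P(M+6) = C(4,3) × 0.72170^1 × 0.27830^3 = 4 × 0.7217 × 0.02155458 = 0.062224
Relative intensity = 0.062224 / 0.418450 × 100 = 14.9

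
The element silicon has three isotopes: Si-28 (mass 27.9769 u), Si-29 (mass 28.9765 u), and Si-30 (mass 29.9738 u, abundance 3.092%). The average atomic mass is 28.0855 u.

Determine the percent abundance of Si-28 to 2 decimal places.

The remaining 96.908% is split between Si-28 (fraction x) and Si-29 (fraction 0.96908 − x).
Substituting: 27.9769x + 28.9765(0.96908 − x) = 27.158710104
(27.9769 − 28.9765)x = -0.921836516  ⇒  x = 0.92221, y = 0.04687
Si-28: 92.22%, Si-29: 4.69%.

92.22%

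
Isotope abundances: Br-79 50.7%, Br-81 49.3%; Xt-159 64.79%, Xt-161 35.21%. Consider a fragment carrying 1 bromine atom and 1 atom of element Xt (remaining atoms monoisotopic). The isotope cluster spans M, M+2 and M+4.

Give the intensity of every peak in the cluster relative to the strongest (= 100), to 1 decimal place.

Bromine pattern (n=1): 0.5070 : 0.4930
Element Xt pattern (n=1): 0.6479 : 0.3521
Convolve the two distributions (both contribute in 2-u steps):
  M: 0.5070×0.6479 = 0.328485
  M+2: 0.5070×0.3521 + 0.4930×0.6479 = 0.497929
  M+4: 0.4930×0.3521 = 0.173585
Scale to base peak (0.497929) = 100: 66.0 : 100.0 : 34.9

66.0 : 100.0 : 34.9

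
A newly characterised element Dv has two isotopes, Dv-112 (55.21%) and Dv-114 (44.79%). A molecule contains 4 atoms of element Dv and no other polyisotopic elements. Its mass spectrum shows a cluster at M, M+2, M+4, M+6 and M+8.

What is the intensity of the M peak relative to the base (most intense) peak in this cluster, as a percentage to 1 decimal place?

25.3%

(0.5521 + 0.4479)^4 gives M 0.0929, M+2 0.3015, M+4 0.3669, M+6 0.1984, M+8 0.0402; the largest is M+4.
P(M+4) = C(4,2) × 0.5521^2 × 0.4479^2 = 6 × 0.30481441 × 0.20061441 = 0.366901 (base)
P(M) = C(4,0) × 0.5521^4 × 0.4479^0 = 1 × 0.09291182 × 1.0000 = 0.092912
Relative intensity = 0.092912 / 0.366901 × 100 = 25.3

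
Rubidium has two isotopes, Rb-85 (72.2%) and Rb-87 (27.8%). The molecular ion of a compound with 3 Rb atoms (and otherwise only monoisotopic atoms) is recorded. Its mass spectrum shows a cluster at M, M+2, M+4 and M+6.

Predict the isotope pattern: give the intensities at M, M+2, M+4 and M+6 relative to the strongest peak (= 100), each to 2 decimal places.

86.57 : 100.00 : 38.50 : 4.94

Expanding (0.722 + 0.278)^3:
P(M) = 0.722^3 = 0.376367
P(M+2) = 3 × 0.722^2 × 0.278^1 = 0.434751
P(M+4) = 3 × 0.722^1 × 0.278^2 = 0.167397
P(M+6) = 0.278^3 = 0.021485
The M+2 peak is largest (0.434751); scaling to 100 gives 86.57 : 100.00 : 38.50 : 4.94.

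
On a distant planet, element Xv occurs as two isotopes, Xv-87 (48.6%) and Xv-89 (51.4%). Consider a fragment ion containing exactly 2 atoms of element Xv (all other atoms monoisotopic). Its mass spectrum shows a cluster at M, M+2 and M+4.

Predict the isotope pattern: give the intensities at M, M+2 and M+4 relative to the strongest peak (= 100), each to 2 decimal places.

The 2 Xv atoms are independent, so intensities follow the terms of (0.486 + 0.514)^2.
P(M) = 0.486^2 = 0.236196
P(M+2) = 2 × 0.486^1 × 0.514^1 = 0.499608
P(M+4) = 0.514^2 = 0.264196
The M+2 peak is largest (0.499608); scaling to 100 gives 47.28 : 100.00 : 52.88.

47.28 : 100.00 : 52.88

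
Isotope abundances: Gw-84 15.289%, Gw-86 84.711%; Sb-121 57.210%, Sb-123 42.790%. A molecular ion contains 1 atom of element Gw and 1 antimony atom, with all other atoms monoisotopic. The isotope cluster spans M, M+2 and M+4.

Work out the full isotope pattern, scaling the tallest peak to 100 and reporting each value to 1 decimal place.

15.9 : 100.0 : 65.9

Element Gw pattern (n=1): 0.15289 : 0.84711
Antimony pattern (n=1): 0.5721 : 0.4279
Convolve the two distributions (both contribute in 2-u steps):
  M: 0.15289×0.5721 = 0.087468
  M+2: 0.15289×0.4279 + 0.84711×0.5721 = 0.550053
  M+4: 0.84711×0.4279 = 0.362478
Scale to base peak (0.550053) = 100: 15.9 : 100.0 : 65.9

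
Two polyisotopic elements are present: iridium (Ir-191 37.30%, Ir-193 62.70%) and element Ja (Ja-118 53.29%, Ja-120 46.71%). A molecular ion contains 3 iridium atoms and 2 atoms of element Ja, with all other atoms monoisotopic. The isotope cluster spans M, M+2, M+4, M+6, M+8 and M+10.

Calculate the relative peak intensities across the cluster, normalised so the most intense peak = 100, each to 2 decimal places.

4.26 : 28.94 : 77.01 : 100.00 : 63.19 : 15.54

Iridium pattern (n=3): 0.05189512 : 0.26170165 : 0.43991135 : 0.24649188
Element Ja pattern (n=2): 0.28398241 : 0.49783518 : 0.21818241
Convolve the two distributions (both contribute in 2-u steps):
  M: 0.05189512×0.28398241 = 0.014737
  M+2: 0.05189512×0.49783518 + 0.26170165×0.28398241 = 0.100154
  M+4: 0.05189512×0.21818241 + 0.26170165×0.49783518 + 0.43991135×0.28398241 = 0.266534
  M+6: 0.26170165×0.21818241 + 0.43991135×0.49783518 + 0.24649188×0.28398241 = 0.346101
  M+8: 0.43991135×0.21818241 + 0.24649188×0.49783518 = 0.218693
  M+10: 0.24649188×0.21818241 = 0.053780
Scale to base peak (0.346101) = 100: 4.26 : 28.94 : 77.01 : 100.00 : 63.19 : 15.54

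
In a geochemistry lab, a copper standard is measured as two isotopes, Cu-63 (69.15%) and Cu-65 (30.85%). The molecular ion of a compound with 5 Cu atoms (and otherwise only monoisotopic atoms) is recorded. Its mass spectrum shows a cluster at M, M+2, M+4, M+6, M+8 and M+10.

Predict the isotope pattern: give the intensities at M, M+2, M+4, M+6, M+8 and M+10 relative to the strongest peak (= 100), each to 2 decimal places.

44.83 : 100.00 : 89.23 : 39.81 : 8.88 : 0.79

Expanding (0.6915 + 0.3085)^5:
P(M) = 0.6915^5 = 0.158111
P(M+2) = 5 × 0.6915^4 × 0.3085^1 = 0.352691
P(M+4) = 10 × 0.6915^3 × 0.3085^2 = 0.314693
P(M+6) = 10 × 0.6915^2 × 0.3085^3 = 0.140394
P(M+8) = 5 × 0.6915^1 × 0.3085^4 = 0.031317
P(M+10) = 0.3085^5 = 0.002794
The M+2 peak is largest (0.352691); scaling to 100 gives 44.83 : 100.00 : 89.23 : 39.81 : 8.88 : 0.79.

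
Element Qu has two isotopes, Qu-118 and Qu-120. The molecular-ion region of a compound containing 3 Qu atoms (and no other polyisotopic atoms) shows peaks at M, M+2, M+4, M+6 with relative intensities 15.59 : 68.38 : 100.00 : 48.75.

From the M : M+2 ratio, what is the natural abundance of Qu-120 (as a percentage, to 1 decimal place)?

Let p = fractional abundance of Qu-118. I(M+2)/I(M) = [C(3,1)·p^2·(1−p)] / p^3 = 3·(1−p)/p = 68.38/15.59 = 4.3861
(1−p)/p = 4.3861/3 = 1.4620  ⇒  p = 1/(1 + 1.4620) = 0.4062
Qu-118: 40.6%, Qu-120: 59.4%.

59.4%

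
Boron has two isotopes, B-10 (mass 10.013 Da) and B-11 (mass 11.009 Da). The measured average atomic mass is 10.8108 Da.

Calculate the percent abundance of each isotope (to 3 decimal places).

Writing the weighted mean with unknown fraction x of B-10:
10.013·x + 11.009·(1 − x) = 10.8108
(10.013 − 11.009)·x = 10.8108 − 11.009
x = -0.1982 / -0.996 = 0.19900 → 19.900% B-10, 80.100% B-11.

B-10: 19.900%, B-11: 80.100%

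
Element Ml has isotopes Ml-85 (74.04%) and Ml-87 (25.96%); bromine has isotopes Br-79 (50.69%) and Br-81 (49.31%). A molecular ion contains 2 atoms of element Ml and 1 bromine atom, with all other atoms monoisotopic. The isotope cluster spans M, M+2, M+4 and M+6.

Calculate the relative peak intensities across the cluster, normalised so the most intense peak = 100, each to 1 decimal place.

59.7 : 100.0 : 48.1 : 7.1

Element Ml pattern (n=2): 0.54819216 : 0.38441568 : 0.06739216
Bromine pattern (n=1): 0.5069 : 0.4931
Convolve the two distributions (both contribute in 2-u steps):
  M: 0.54819216×0.5069 = 0.277879
  M+2: 0.54819216×0.4931 + 0.38441568×0.5069 = 0.465174
  M+4: 0.38441568×0.4931 + 0.06739216×0.5069 = 0.223716
  M+6: 0.06739216×0.4931 = 0.033231
Scale to base peak (0.465174) = 100: 59.7 : 100.0 : 48.1 : 7.1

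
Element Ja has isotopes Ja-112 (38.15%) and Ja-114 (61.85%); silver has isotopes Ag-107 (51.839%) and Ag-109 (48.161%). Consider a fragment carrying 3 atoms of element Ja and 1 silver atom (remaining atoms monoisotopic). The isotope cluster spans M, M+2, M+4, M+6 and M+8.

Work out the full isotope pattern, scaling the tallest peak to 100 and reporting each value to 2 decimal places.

8.06 : 46.70 : 100.00 : 93.41 : 31.92

Element Ja pattern (n=3): 0.05552437 : 0.27005364 : 0.43781961 : 0.23660238
Silver pattern (n=1): 0.51839 : 0.48161
Convolve the two distributions (both contribute in 2-u steps):
  M: 0.05552437×0.51839 = 0.028783
  M+2: 0.05552437×0.48161 + 0.27005364×0.51839 = 0.166734
  M+4: 0.27005364×0.48161 + 0.43781961×0.51839 = 0.357022
  M+6: 0.43781961×0.48161 + 0.23660238×0.51839 = 0.333511
  M+8: 0.23660238×0.48161 = 0.113950
Scale to base peak (0.357022) = 100: 8.06 : 46.70 : 100.00 : 93.41 : 31.92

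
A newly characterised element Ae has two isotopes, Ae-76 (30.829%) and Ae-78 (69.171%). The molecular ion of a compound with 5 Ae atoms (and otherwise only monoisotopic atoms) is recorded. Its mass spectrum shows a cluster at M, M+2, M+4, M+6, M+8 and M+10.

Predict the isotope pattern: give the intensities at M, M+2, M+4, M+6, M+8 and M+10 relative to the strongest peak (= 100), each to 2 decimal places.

Expanding (0.30829 + 0.69171)^5:
P(M) = 0.30829^5 = 0.002785
P(M+2) = 5 × 0.30829^4 × 0.69171^1 = 0.031241
P(M+4) = 10 × 0.30829^3 × 0.69171^2 = 0.140193
P(M+6) = 10 × 0.30829^2 × 0.69171^3 = 0.314551
P(M+8) = 5 × 0.30829^1 × 0.69171^4 = 0.352879
P(M+10) = 0.69171^5 = 0.158351
The M+8 peak is largest (0.352879); scaling to 100 gives 0.79 : 8.85 : 39.73 : 89.14 : 100.00 : 44.87.

0.79 : 8.85 : 39.73 : 89.14 : 100.00 : 44.87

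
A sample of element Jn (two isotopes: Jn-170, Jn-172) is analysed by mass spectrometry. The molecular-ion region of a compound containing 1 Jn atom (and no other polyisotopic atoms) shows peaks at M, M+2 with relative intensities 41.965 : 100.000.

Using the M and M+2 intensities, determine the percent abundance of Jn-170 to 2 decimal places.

Let p = fractional abundance of Jn-170. I(M+2)/I(M) = [C(1,1)·p^0·(1−p)] / p^1 = 1·(1−p)/p = 100.000/41.965 = 2.3829
(1−p)/p = 2.3829/1 = 2.3829  ⇒  p = 1/(1 + 2.3829) = 0.2956
Jn-170: 29.56%, Jn-172: 70.44%.

29.56%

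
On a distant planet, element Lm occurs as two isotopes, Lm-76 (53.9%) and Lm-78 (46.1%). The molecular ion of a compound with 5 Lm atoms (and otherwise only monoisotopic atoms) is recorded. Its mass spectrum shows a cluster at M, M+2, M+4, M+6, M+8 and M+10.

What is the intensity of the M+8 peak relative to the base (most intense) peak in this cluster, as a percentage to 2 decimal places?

36.58%

Binomial terms of (0.539 + 0.461)^5: M 0.0455, M+2 0.1945, M+4 0.3328, M+6 0.2846, M+8 0.1217, M+10 0.0208 → M+4 is the base peak.
P(M+4) = C(5,2) × 0.539^3 × 0.461^2 = 10 × 0.15659082 × 0.212521 = 0.332788 (base)
P(M+8) = C(5,4) × 0.539^1 × 0.461^4 = 5 × 0.5390 × 0.04516518 = 0.121720
Relative intensity = 0.121720 / 0.332788 × 100 = 36.58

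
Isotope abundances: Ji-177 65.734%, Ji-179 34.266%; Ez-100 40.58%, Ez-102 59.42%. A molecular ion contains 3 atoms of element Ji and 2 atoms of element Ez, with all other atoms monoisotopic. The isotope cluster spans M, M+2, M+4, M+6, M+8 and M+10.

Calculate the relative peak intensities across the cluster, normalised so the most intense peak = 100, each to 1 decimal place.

13.3 : 59.6 : 100.0 : 78.0 : 28.7 : 4.0

Element Ji pattern (n=3): 0.2840339 : 0.44418592 : 0.23154646 : 0.04023372
Element Ez pattern (n=2): 0.16467364 : 0.48225272 : 0.35307364
Convolve the two distributions (both contribute in 2-u steps):
  M: 0.2840339×0.16467364 = 0.046773
  M+2: 0.2840339×0.48225272 + 0.44418592×0.16467364 = 0.210122
  M+4: 0.2840339×0.35307364 + 0.44418592×0.48225272 + 0.23154646×0.16467364 = 0.352624
  M+6: 0.44418592×0.35307364 + 0.23154646×0.48225272 + 0.04023372×0.16467364 = 0.275120
  M+8: 0.23154646×0.35307364 + 0.04023372×0.48225272 = 0.101156
  M+10: 0.04023372×0.35307364 = 0.014205
Scale to base peak (0.352624) = 100: 13.3 : 59.6 : 100.0 : 78.0 : 28.7 : 4.0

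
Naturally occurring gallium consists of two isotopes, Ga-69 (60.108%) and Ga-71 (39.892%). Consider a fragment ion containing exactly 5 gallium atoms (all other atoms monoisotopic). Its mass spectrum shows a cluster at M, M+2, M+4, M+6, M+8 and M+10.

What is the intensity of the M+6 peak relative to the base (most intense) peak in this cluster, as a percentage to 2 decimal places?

66.37%

Term probabilities: M 0.0785, M+2 0.2604, M+4 0.3456, M+6 0.2294, M+8 0.0761, M+10 0.0101. Base peak = M+4.
P(M+4) = C(5,2) × 0.60108^3 × 0.39892^2 = 10 × 0.2171685 × 0.15913717 = 0.345596 (base)
P(M+6) = C(5,3) × 0.60108^2 × 0.39892^3 = 10 × 0.36129717 × 0.063483 = 0.229362
Relative intensity = 0.229362 / 0.345596 × 100 = 66.37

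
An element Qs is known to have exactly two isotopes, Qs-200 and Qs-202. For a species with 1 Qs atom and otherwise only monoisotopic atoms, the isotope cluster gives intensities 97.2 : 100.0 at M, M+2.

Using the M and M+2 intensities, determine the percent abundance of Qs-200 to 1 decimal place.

Write p for the Qs-200 fraction. I(M+2)/I(M) = [C(1,1)·p^0·(1−p)] / p^1 = 1·(1−p)/p = 100.0/97.2 = 1.0288
(1−p)/p = 1.0288/1 = 1.0288  ⇒  p = 1/(1 + 1.0288) = 0.4929
Qs-200: 49.3%, Qs-202: 50.7%.

49.3%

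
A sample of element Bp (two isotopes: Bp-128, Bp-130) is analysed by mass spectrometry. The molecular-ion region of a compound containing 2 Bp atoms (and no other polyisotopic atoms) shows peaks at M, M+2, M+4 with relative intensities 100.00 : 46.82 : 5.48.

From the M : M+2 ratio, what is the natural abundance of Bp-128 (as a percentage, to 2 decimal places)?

Let p = fractional abundance of Bp-128. I(M+2)/I(M) = [C(2,1)·p^1·(1−p)] / p^2 = 2·(1−p)/p = 46.82/100.00 = 0.4682
(1−p)/p = 0.4682/2 = 0.2341  ⇒  p = 1/(1 + 0.2341) = 0.8103
Bp-128: 81.03%, Bp-130: 18.97%.

81.03%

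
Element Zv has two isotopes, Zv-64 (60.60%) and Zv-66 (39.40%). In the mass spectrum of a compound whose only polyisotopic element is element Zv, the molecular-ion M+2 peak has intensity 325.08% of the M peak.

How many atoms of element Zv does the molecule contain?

5

The M+2/M ratio from n Zv atoms is n · q/p = n · 0.3940/0.6060.
n = 3.2508 × 0.6060/0.3940 = 5.00 ≈ 5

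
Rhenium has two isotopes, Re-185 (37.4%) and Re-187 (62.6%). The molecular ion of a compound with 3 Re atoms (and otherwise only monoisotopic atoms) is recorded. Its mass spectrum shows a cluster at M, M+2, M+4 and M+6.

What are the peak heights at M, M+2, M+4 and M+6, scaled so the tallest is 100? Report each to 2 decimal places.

The 3 Re atoms are independent, so intensities follow the terms of (0.374 + 0.626)^3.
P(M) = 0.374^3 = 0.052314
P(M+2) = 3 × 0.374^2 × 0.626^1 = 0.262687
P(M+4) = 3 × 0.374^1 × 0.626^2 = 0.439685
P(M+6) = 0.626^3 = 0.245314
The M+4 peak is largest (0.439685); scaling to 100 gives 11.90 : 59.74 : 100.00 : 55.79.

11.90 : 59.74 : 100.00 : 55.79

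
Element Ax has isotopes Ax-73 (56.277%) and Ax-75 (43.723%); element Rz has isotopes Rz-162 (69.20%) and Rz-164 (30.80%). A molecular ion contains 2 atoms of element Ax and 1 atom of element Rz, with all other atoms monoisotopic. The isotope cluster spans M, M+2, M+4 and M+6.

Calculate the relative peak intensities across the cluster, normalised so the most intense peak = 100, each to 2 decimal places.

50.03 : 100.00 : 64.79 : 13.44

Element Ax pattern (n=2): 0.31671007 : 0.49211985 : 0.19117007
Element Rz pattern (n=1): 0.6920 : 0.3080
Convolve the two distributions (both contribute in 2-u steps):
  M: 0.31671007×0.6920 = 0.219163
  M+2: 0.31671007×0.3080 + 0.49211985×0.6920 = 0.438094
  M+4: 0.49211985×0.3080 + 0.19117007×0.6920 = 0.283863
  M+6: 0.19117007×0.3080 = 0.058880
Scale to base peak (0.438094) = 100: 50.03 : 100.00 : 64.79 : 13.44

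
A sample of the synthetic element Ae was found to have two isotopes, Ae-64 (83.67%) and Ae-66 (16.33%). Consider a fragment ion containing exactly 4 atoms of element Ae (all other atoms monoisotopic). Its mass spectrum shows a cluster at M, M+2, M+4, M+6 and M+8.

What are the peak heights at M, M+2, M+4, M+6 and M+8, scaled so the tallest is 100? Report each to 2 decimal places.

100.00 : 78.07 : 22.86 : 2.97 : 0.15

The 4 Ae atoms are independent, so intensities follow the terms of (0.8367 + 0.1633)^4.
P(M) = 0.8367^4 = 0.490094
P(M+2) = 4 × 0.8367^3 × 0.1633^1 = 0.382609
P(M+4) = 6 × 0.8367^2 × 0.1633^2 = 0.112012
P(M+6) = 4 × 0.8367^1 × 0.1633^3 = 0.014574
P(M+8) = 0.1633^4 = 0.000711
The M peak is largest (0.490094); scaling to 100 gives 100.00 : 78.07 : 22.86 : 2.97 : 0.15.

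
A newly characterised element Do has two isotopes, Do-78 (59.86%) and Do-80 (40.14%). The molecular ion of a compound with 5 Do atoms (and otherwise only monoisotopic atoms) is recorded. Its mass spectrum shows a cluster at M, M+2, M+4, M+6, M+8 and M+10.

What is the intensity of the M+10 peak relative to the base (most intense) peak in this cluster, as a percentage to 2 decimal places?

3.02%

Binomial terms of (0.5986 + 0.4014)^5: M 0.0769, M+2 0.2577, M+4 0.3456, M+6 0.2317, M+8 0.0777, M+10 0.0104 → M+4 is the base peak.
P(M+4) = C(5,2) × 0.5986^3 × 0.4014^2 = 10 × 0.21449153 × 0.16112196 = 0.345593 (base)
P(M+10) = C(5,5) × 0.5986^0 × 0.4014^5 = 1 × 1.0000 × 0.01042046 = 0.010420
Relative intensity = 0.010420 / 0.345593 × 100 = 3.02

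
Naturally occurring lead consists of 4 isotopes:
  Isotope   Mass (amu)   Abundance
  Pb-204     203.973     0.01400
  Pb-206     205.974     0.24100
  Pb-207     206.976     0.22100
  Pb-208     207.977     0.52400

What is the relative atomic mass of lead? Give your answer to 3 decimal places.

207.217 amu

Average mass = Σ (abundance × isotope mass) = 0.01400 × 203.973 + 0.24100 × 205.974 + 0.22100 × 206.976 + 0.52400 × 207.977
= 2.8556 + 49.6397 + 45.7417 + 108.9799 = 207.2169 amu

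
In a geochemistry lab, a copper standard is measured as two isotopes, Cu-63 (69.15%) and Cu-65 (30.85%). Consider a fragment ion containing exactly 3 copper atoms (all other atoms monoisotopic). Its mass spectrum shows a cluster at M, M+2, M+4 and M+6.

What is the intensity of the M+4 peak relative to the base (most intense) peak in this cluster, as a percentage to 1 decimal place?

Term probabilities: M 0.3307, M+2 0.4425, M+4 0.1974, M+6 0.0294. Base peak = M+2.
P(M+2) = C(3,1) × 0.6915^2 × 0.3085^1 = 3 × 0.47817225 × 0.3085 = 0.442548 (base)
P(M+4) = C(3,2) × 0.6915^1 × 0.3085^2 = 3 × 0.6915 × 0.09517225 = 0.197435
Relative intensity = 0.197435 / 0.442548 × 100 = 44.6

44.6%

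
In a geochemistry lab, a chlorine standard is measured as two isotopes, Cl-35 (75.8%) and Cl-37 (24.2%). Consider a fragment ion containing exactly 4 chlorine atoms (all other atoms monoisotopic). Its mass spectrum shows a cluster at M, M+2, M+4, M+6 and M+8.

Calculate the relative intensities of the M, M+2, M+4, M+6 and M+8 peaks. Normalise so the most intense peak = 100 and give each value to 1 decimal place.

Each Cl atom is independently Cl-35 (p = 0.758) or Cl-37 (q = 0.242); the cluster is the binomial expansion (p + q)^4.
P(M) = 0.758^4 = 0.330124
P(M+2) = 4 × 0.758^3 × 0.242^1 = 0.421583
P(M+4) = 6 × 0.758^2 × 0.242^2 = 0.201893
P(M+6) = 4 × 0.758^1 × 0.242^3 = 0.042971
P(M+8) = 0.242^4 = 0.003430
The M+2 peak is largest (0.421583); scaling to 100 gives 78.3 : 100.0 : 47.9 : 10.2 : 0.8.

78.3 : 100.0 : 47.9 : 10.2 : 0.8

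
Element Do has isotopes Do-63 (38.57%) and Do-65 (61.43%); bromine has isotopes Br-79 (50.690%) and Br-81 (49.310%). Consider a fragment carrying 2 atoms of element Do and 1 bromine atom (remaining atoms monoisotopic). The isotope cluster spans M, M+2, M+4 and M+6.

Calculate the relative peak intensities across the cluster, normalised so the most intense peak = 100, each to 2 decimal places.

17.75 : 73.79 : 100.00 : 43.79

Element Do pattern (n=2): 0.14876449 : 0.47387102 : 0.37736449
Bromine pattern (n=1): 0.5069 : 0.4931
Convolve the two distributions (both contribute in 2-u steps):
  M: 0.14876449×0.5069 = 0.075409
  M+2: 0.14876449×0.4931 + 0.47387102×0.5069 = 0.313561
  M+4: 0.47387102×0.4931 + 0.37736449×0.5069 = 0.424952
  M+6: 0.37736449×0.4931 = 0.186078
Scale to base peak (0.424952) = 100: 17.75 : 73.79 : 100.00 : 43.79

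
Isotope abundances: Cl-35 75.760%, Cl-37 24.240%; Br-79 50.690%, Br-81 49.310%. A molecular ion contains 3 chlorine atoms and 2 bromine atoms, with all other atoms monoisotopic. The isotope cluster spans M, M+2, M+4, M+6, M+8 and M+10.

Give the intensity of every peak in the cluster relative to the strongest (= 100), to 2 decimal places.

Chlorine pattern (n=3): 0.4348304 : 0.41738208 : 0.13354464 : 0.01424288
Bromine pattern (n=2): 0.25694761 : 0.49990478 : 0.24314761
Convolve the two distributions (both contribute in 2-u steps):
  M: 0.4348304×0.25694761 = 0.111729
  M+2: 0.4348304×0.49990478 + 0.41738208×0.25694761 = 0.324619
  M+4: 0.4348304×0.24314761 + 0.41738208×0.49990478 + 0.13354464×0.25694761 = 0.348693
  M+6: 0.41738208×0.24314761 + 0.13354464×0.49990478 + 0.01424288×0.25694761 = 0.171905
  M+8: 0.13354464×0.24314761 + 0.01424288×0.49990478 = 0.039591
  M+10: 0.01424288×0.24314761 = 0.003463
Scale to base peak (0.348693) = 100: 32.04 : 93.10 : 100.00 : 49.30 : 11.35 : 0.99

32.04 : 93.10 : 100.00 : 49.30 : 11.35 : 0.99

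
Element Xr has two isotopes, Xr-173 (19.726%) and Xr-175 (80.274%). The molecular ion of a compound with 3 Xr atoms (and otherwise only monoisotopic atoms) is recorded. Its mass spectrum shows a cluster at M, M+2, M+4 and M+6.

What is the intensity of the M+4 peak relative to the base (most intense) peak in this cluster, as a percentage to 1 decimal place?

(0.19726 + 0.80274)^3 gives M 0.0077, M+2 0.0937, M+4 0.3813, M+6 0.5173; the largest is M+6.
P(M+6) = C(3,3) × 0.19726^0 × 0.80274^3 = 1 × 1.0000 × 0.51727884 = 0.517279 (base)
P(M+4) = C(3,2) × 0.19726^1 × 0.80274^2 = 3 × 0.19726 × 0.64439151 = 0.381338
Relative intensity = 0.381338 / 0.517279 × 100 = 73.7

73.7%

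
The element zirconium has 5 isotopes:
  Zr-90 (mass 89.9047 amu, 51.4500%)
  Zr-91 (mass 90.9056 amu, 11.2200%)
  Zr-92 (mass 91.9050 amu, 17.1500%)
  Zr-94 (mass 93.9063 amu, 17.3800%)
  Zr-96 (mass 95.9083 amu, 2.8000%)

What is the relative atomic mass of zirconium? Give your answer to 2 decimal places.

Ar = Σ fᵢ·mᵢ = 0.514500 × 89.9047 + 0.112200 × 90.9056 + 0.171500 × 91.9050 + 0.173800 × 93.9063 + 0.028000 × 95.9083
= 46.25597 + 10.19961 + 15.76171 + 16.32091 + 2.68543 = 91.22363 amu

91.22 amu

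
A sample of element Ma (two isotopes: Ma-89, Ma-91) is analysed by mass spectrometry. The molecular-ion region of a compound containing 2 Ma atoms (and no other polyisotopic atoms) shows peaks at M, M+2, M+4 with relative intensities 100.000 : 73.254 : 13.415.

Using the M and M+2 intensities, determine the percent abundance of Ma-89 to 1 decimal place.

73.2%

If p is the fraction of Ma that is Ma-89, then I(M+2)/I(M) = [C(2,1)·p^1·(1−p)] / p^2 = 2·(1−p)/p = 73.254/100.000 = 0.7325
(1−p)/p = 0.7325/2 = 0.3663  ⇒  p = 1/(1 + 0.3663) = 0.7319
Ma-89: 73.2%, Ma-91: 26.8%.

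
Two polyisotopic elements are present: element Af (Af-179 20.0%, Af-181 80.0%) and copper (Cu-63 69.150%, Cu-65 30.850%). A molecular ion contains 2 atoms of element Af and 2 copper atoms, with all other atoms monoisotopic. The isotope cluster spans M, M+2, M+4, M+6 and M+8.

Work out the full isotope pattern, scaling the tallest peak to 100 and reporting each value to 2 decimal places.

Element Af pattern (n=2): 0.0400 : 0.3200 : 0.6400
Copper pattern (n=2): 0.47817225 : 0.4266555 : 0.09517225
Convolve the two distributions (both contribute in 2-u steps):
  M: 0.0400×0.47817225 = 0.019127
  M+2: 0.0400×0.4266555 + 0.3200×0.47817225 = 0.170081
  M+4: 0.0400×0.09517225 + 0.3200×0.4266555 + 0.6400×0.47817225 = 0.446367
  M+6: 0.3200×0.09517225 + 0.6400×0.4266555 = 0.303515
  M+8: 0.6400×0.09517225 = 0.060910
Scale to base peak (0.446367) = 100: 4.29 : 38.10 : 100.00 : 68.00 : 13.65

4.29 : 38.10 : 100.00 : 68.00 : 13.65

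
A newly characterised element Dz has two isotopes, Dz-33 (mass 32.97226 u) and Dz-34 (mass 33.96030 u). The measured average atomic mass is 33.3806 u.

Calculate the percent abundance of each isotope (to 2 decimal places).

Dz-33: 58.67%, Dz-34: 41.33%

With x = fraction of Dz-33 (so Dz-34 is 1 − x):
32.97226·x + 33.96030·(1 − x) = 33.3806
(32.97226 − 33.96030)·x = 33.3806 − 33.96030
x = -0.57970 / -0.98804 = 0.58672 → 58.67% Dz-33, 41.33% Dz-34.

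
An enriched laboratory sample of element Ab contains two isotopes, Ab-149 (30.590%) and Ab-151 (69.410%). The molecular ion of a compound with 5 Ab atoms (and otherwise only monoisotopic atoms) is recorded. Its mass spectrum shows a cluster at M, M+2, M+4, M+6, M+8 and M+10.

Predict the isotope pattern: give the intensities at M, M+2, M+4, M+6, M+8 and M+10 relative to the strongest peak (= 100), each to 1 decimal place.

0.8 : 8.6 : 38.8 : 88.1 : 100.0 : 45.4

Each Ab atom is independently Ab-149 (p = 0.30590) or Ab-151 (q = 0.69410); the cluster is the binomial expansion (p + q)^5.
P(M) = 0.30590^5 = 0.002679
P(M+2) = 5 × 0.30590^4 × 0.69410^1 = 0.030389
P(M+4) = 10 × 0.30590^3 × 0.69410^2 = 0.137906
P(M+6) = 10 × 0.30590^2 × 0.69410^3 = 0.312914
P(M+8) = 5 × 0.30590^1 × 0.69410^4 = 0.355008
P(M+10) = 0.69410^5 = 0.161105
The M+8 peak is largest (0.355008); scaling to 100 gives 0.8 : 8.6 : 38.8 : 88.1 : 100.0 : 45.4.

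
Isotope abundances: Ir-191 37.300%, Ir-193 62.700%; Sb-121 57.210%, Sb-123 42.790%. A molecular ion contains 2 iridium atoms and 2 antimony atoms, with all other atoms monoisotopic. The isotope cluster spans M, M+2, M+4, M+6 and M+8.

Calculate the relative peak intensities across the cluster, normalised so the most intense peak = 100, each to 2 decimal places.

11.88 : 57.73 : 100.00 : 72.59 : 18.79

Iridium pattern (n=2): 0.139129 : 0.467742 : 0.393129
Antimony pattern (n=2): 0.32729841 : 0.48960318 : 0.18309841
Convolve the two distributions (both contribute in 2-u steps):
  M: 0.139129×0.32729841 = 0.045537
  M+2: 0.139129×0.48960318 + 0.467742×0.32729841 = 0.221209
  M+4: 0.139129×0.18309841 + 0.467742×0.48960318 + 0.393129×0.32729841 = 0.383153
  M+6: 0.467742×0.18309841 + 0.393129×0.48960318 = 0.278120
  M+8: 0.393129×0.18309841 = 0.071981
Scale to base peak (0.383153) = 100: 11.88 : 57.73 : 100.00 : 72.59 : 18.79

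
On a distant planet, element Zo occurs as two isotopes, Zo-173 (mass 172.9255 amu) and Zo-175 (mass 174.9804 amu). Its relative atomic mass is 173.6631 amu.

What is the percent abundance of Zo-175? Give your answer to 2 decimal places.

35.89%

With x = fraction of Zo-173 (so Zo-175 is 1 − x):
172.9255·x + 174.9804·(1 − x) = 173.6631
(172.9255 − 174.9804)·x = 173.6631 − 174.9804
x = -1.3173 / -2.0549 = 0.64105 → 64.11% Zo-173, 35.89% Zo-175.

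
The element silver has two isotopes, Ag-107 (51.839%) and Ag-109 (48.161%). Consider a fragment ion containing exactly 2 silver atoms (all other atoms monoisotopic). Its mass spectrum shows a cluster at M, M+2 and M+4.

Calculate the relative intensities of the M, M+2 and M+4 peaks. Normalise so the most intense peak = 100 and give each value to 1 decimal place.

Each Ag atom is independently Ag-107 (p = 0.51839) or Ag-109 (q = 0.48161); the cluster is the binomial expansion (p + q)^2.
P(M) = 0.51839^2 = 0.268728
P(M+2) = 2 × 0.51839^1 × 0.48161^1 = 0.499324
P(M+4) = 0.48161^2 = 0.231948
The M+2 peak is largest (0.499324); scaling to 100 gives 53.8 : 100.0 : 46.5.

53.8 : 100.0 : 46.5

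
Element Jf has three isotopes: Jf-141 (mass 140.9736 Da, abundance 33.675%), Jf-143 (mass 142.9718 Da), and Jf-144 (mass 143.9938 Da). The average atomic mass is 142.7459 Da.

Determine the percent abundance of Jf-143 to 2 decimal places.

22.59%

Let x and y be the fractions of Jf-143 and Jf-144. Then x + y = 1 − 0.33675 = 0.66325 and 142.9718x + 143.9938y = 142.7459 − 0.33675×140.9736 = 95.2730402.
Substituting: 142.9718x + 143.9938(0.66325 − x) = 95.2730402
(142.9718 − 143.9938)x = -0.23084765  ⇒  x = 0.22588, y = 0.43737
Jf-143: 22.59%, Jf-144: 43.74%.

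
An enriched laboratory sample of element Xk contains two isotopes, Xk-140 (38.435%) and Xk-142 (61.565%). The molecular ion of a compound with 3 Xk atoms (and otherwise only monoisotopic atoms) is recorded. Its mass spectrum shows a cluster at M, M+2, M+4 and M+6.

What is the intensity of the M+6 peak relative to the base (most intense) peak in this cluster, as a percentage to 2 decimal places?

(0.38435 + 0.61565)^3 gives M 0.0568, M+2 0.2728, M+4 0.4370, M+6 0.2333; the largest is M+4.
P(M+4) = C(3,2) × 0.38435^1 × 0.61565^2 = 3 × 0.38435 × 0.37902492 = 0.437035 (base)
P(M+6) = C(3,3) × 0.38435^0 × 0.61565^3 = 1 × 1.0000 × 0.23334669 = 0.233347
Relative intensity = 0.233347 / 0.437035 × 100 = 53.39

53.39%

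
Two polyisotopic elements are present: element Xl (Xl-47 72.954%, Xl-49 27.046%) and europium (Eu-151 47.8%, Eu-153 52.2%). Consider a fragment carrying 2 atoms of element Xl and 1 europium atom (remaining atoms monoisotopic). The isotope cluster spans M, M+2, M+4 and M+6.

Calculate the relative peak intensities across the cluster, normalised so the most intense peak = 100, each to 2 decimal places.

54.54 : 100.00 : 51.66 : 8.19

Element Xl pattern (n=2): 0.53222861 : 0.39462278 : 0.07314861
Europium pattern (n=1): 0.4780 : 0.5220
Convolve the two distributions (both contribute in 2-u steps):
  M: 0.53222861×0.4780 = 0.254405
  M+2: 0.53222861×0.5220 + 0.39462278×0.4780 = 0.466453
  M+4: 0.39462278×0.5220 + 0.07314861×0.4780 = 0.240958
  M+6: 0.07314861×0.5220 = 0.038184
Scale to base peak (0.466453) = 100: 54.54 : 100.00 : 51.66 : 8.19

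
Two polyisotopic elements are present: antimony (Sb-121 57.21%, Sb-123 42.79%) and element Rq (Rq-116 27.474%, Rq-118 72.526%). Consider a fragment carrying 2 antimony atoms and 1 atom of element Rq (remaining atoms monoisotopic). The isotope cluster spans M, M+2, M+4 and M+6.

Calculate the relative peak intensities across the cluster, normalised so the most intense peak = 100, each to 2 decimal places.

Antimony pattern (n=2): 0.32729841 : 0.48960318 : 0.18309841
Element Rq pattern (n=1): 0.27474 : 0.72526
Convolve the two distributions (both contribute in 2-u steps):
  M: 0.32729841×0.27474 = 0.089922
  M+2: 0.32729841×0.72526 + 0.48960318×0.27474 = 0.371890
  M+4: 0.48960318×0.72526 + 0.18309841×0.27474 = 0.405394
  M+6: 0.18309841×0.72526 = 0.132794
Scale to base peak (0.405394) = 100: 22.18 : 91.74 : 100.00 : 32.76

22.18 : 91.74 : 100.00 : 32.76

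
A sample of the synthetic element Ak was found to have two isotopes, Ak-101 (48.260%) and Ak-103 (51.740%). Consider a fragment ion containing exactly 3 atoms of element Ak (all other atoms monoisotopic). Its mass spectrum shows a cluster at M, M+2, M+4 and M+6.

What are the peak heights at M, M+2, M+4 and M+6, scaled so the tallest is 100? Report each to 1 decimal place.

29.0 : 93.3 : 100.0 : 35.7

Each Ak atom is independently Ak-101 (p = 0.48260) or Ak-103 (q = 0.51740); the cluster is the binomial expansion (p + q)^3.
P(M) = 0.48260^3 = 0.112399
P(M+2) = 3 × 0.48260^2 × 0.51740^1 = 0.361512
P(M+4) = 3 × 0.48260^1 × 0.51740^2 = 0.387580
P(M+6) = 0.51740^3 = 0.138509
The M+4 peak is largest (0.387580); scaling to 100 gives 29.0 : 93.3 : 100.0 : 35.7.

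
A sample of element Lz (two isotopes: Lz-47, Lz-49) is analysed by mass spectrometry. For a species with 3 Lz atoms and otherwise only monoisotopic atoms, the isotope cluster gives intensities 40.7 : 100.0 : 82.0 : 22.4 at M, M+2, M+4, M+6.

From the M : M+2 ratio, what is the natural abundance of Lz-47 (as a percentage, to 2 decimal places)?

54.98%

Let p = fractional abundance of Lz-47. I(M+2)/I(M) = [C(3,1)·p^2·(1−p)] / p^3 = 3·(1−p)/p = 100.0/40.7 = 2.4570
(1−p)/p = 2.4570/3 = 0.8190  ⇒  p = 1/(1 + 0.8190) = 0.5498
Lz-47: 54.98%, Lz-49: 45.02%.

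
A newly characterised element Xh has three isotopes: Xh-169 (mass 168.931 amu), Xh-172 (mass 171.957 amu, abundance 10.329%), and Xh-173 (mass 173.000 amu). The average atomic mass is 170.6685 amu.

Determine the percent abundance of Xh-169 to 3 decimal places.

Let x and y be the fractions of Xh-169 and Xh-173. Then x + y = 1 − 0.10329 = 0.89671 and 168.931x + 173.000y = 170.6685 − 0.10329×171.957 = 152.90706147.
Substituting: 168.931x + 173.000(0.89671 − x) = 152.90706147
(168.931 − 173.000)x = -2.22376853  ⇒  x = 0.54651, y = 0.35020
Xh-169: 54.651%, Xh-173: 35.020%.

54.651%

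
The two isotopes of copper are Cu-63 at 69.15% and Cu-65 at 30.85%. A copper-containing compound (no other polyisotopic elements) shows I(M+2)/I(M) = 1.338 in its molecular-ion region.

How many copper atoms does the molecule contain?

For n independent Cu atoms, I(M+2)/I(M) = n · (abundance Cu-65) / (abundance Cu-63) = n · 0.3085/0.6915.
n = 1.338 × 0.6915/0.3085 = 3.00 ≈ 3

3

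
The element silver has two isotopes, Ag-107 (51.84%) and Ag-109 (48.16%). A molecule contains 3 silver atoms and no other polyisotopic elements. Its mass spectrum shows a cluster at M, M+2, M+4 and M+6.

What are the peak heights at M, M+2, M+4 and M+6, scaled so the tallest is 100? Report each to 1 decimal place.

35.9 : 100.0 : 92.9 : 28.8

The 3 Ag atoms are independent, so intensities follow the terms of (0.5184 + 0.4816)^3.
P(M) = 0.5184^3 = 0.139314
P(M+2) = 3 × 0.5184^2 × 0.4816^1 = 0.388273
P(M+4) = 3 × 0.5184^1 × 0.4816^2 = 0.360711
P(M+6) = 0.4816^3 = 0.111702
The M+2 peak is largest (0.388273); scaling to 100 gives 35.9 : 100.0 : 92.9 : 28.8.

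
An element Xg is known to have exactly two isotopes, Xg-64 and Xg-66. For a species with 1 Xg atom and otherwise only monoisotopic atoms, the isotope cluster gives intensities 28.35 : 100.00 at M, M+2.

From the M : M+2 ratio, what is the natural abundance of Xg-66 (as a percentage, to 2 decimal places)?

If p is the fraction of Xg that is Xg-64, then I(M+2)/I(M) = [C(1,1)·p^0·(1−p)] / p^1 = 1·(1−p)/p = 100.00/28.35 = 3.5273
(1−p)/p = 3.5273/1 = 3.5273  ⇒  p = 1/(1 + 3.5273) = 0.2209
Xg-64: 22.09%, Xg-66: 77.91%.

77.91%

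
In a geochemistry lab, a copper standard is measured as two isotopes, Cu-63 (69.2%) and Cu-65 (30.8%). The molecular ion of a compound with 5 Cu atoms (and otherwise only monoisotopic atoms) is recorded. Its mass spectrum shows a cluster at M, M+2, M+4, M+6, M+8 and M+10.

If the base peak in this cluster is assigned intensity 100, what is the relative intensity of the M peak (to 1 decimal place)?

44.9

Binomial terms of (0.692 + 0.308)^5: M 0.1587, M+2 0.3531, M+4 0.3144, M+6 0.1399, M+8 0.0311, M+10 0.0028 → M+2 is the base peak.
P(M+2) = C(5,1) × 0.692^4 × 0.308^1 = 5 × 0.22931073 × 0.3080 = 0.353139 (base)
P(M) = C(5,0) × 0.692^5 × 0.308^0 = 1 × 0.15868303 × 1.0000 = 0.158683
Relative intensity = 0.158683 / 0.353139 × 100 = 44.9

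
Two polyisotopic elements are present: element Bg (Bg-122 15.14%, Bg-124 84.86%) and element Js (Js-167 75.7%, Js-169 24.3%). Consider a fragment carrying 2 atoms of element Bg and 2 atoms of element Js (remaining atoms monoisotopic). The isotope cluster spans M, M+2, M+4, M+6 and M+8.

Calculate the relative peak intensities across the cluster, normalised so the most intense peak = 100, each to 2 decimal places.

Element Bg pattern (n=2): 0.02292196 : 0.25695608 : 0.72012196
Element Js pattern (n=2): 0.573049 : 0.367902 : 0.059049
Convolve the two distributions (both contribute in 2-u steps):
  M: 0.02292196×0.573049 = 0.013135
  M+2: 0.02292196×0.367902 + 0.25695608×0.573049 = 0.155681
  M+4: 0.02292196×0.059049 + 0.25695608×0.367902 + 0.72012196×0.573049 = 0.508553
  M+6: 0.25695608×0.059049 + 0.72012196×0.367902 = 0.280107
  M+8: 0.72012196×0.059049 = 0.042522
Scale to base peak (0.508553) = 100: 2.58 : 30.61 : 100.00 : 55.08 : 8.36

2.58 : 30.61 : 100.00 : 55.08 : 8.36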